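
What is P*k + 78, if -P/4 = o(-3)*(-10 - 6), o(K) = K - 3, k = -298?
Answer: 114510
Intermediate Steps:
o(K) = -3 + K
P = -384 (P = -4*(-3 - 3)*(-10 - 6) = -(-24)*(-16) = -4*96 = -384)
P*k + 78 = -384*(-298) + 78 = 114432 + 78 = 114510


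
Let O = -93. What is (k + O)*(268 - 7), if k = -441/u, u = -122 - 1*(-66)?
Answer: -177741/8 ≈ -22218.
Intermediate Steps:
u = -56 (u = -122 + 66 = -56)
k = 63/8 (k = -441/(-56) = -441*(-1/56) = 63/8 ≈ 7.8750)
(k + O)*(268 - 7) = (63/8 - 93)*(268 - 7) = -681/8*261 = -177741/8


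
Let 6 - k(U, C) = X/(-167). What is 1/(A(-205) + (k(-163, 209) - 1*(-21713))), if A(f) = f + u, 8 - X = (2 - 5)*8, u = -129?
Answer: 167/3571327 ≈ 4.6761e-5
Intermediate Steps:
X = 32 (X = 8 - (2 - 5)*8 = 8 - (-3)*8 = 8 - 1*(-24) = 8 + 24 = 32)
A(f) = -129 + f (A(f) = f - 129 = -129 + f)
k(U, C) = 1034/167 (k(U, C) = 6 - 32/(-167) = 6 - 32*(-1)/167 = 6 - 1*(-32/167) = 6 + 32/167 = 1034/167)
1/(A(-205) + (k(-163, 209) - 1*(-21713))) = 1/((-129 - 205) + (1034/167 - 1*(-21713))) = 1/(-334 + (1034/167 + 21713)) = 1/(-334 + 3627105/167) = 1/(3571327/167) = 167/3571327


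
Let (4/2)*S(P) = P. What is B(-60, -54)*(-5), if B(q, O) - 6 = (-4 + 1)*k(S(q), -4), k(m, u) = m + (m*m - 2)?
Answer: 12990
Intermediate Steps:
S(P) = P/2
k(m, u) = -2 + m + m² (k(m, u) = m + (m² - 2) = m + (-2 + m²) = -2 + m + m²)
B(q, O) = 12 - 3*q/2 - 3*q²/4 (B(q, O) = 6 + (-4 + 1)*(-2 + q/2 + (q/2)²) = 6 - 3*(-2 + q/2 + q²/4) = 6 + (6 - 3*q/2 - 3*q²/4) = 12 - 3*q/2 - 3*q²/4)
B(-60, -54)*(-5) = (12 - 3/2*(-60) - ¾*(-60)²)*(-5) = (12 + 90 - ¾*3600)*(-5) = (12 + 90 - 2700)*(-5) = -2598*(-5) = 12990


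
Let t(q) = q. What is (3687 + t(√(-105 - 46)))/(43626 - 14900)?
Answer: 3687/28726 + I*√151/28726 ≈ 0.12835 + 0.00042777*I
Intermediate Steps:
(3687 + t(√(-105 - 46)))/(43626 - 14900) = (3687 + √(-105 - 46))/(43626 - 14900) = (3687 + √(-151))/28726 = (3687 + I*√151)*(1/28726) = 3687/28726 + I*√151/28726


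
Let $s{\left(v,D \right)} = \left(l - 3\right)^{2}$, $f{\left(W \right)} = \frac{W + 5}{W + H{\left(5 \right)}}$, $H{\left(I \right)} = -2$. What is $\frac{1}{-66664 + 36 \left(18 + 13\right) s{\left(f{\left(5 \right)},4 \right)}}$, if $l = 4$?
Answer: $- \frac{1}{65548} \approx -1.5256 \cdot 10^{-5}$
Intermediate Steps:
$f{\left(W \right)} = \frac{5 + W}{-2 + W}$ ($f{\left(W \right)} = \frac{W + 5}{W - 2} = \frac{5 + W}{-2 + W}$)
$s{\left(v,D \right)} = 1$ ($s{\left(v,D \right)} = \left(4 - 3\right)^{2} = 1^{2} = 1$)
$\frac{1}{-66664 + 36 \left(18 + 13\right) s{\left(f{\left(5 \right)},4 \right)}} = \frac{1}{-66664 + 36 \left(18 + 13\right) 1} = \frac{1}{-66664 + 36 \cdot 31 \cdot 1} = \frac{1}{-66664 + 1116 \cdot 1} = \frac{1}{-66664 + 1116} = \frac{1}{-65548} = - \frac{1}{65548}$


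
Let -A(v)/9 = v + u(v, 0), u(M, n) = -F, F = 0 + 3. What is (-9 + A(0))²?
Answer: 324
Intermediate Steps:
F = 3
u(M, n) = -3 (u(M, n) = -1*3 = -3)
A(v) = 27 - 9*v (A(v) = -9*(v - 3) = -9*(-3 + v) = 27 - 9*v)
(-9 + A(0))² = (-9 + (27 - 9*0))² = (-9 + (27 + 0))² = (-9 + 27)² = 18² = 324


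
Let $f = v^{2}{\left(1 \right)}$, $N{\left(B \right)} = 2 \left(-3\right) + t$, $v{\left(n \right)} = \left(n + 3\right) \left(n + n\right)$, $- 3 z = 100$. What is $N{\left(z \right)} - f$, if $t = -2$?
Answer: $-72$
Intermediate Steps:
$z = - \frac{100}{3}$ ($z = \left(- \frac{1}{3}\right) 100 = - \frac{100}{3} \approx -33.333$)
$v{\left(n \right)} = 2 n \left(3 + n\right)$ ($v{\left(n \right)} = \left(3 + n\right) 2 n = 2 n \left(3 + n\right)$)
$N{\left(B \right)} = -8$ ($N{\left(B \right)} = 2 \left(-3\right) - 2 = -6 - 2 = -8$)
$f = 64$ ($f = \left(2 \cdot 1 \left(3 + 1\right)\right)^{2} = \left(2 \cdot 1 \cdot 4\right)^{2} = 8^{2} = 64$)
$N{\left(z \right)} - f = -8 - 64 = -72$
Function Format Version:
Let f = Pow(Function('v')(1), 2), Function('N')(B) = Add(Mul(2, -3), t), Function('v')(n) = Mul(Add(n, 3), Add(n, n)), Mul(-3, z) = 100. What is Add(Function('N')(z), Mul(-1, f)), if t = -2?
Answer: -72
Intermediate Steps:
z = Rational(-100, 3) (z = Mul(Rational(-1, 3), 100) = Rational(-100, 3) ≈ -33.333)
Function('v')(n) = Mul(2, n, Add(3, n)) (Function('v')(n) = Mul(Add(3, n), Mul(2, n)) = Mul(2, n, Add(3, n)))
Function('N')(B) = -8 (Function('N')(B) = Add(Mul(2, -3), -2) = Add(-6, -2) = -8)
f = 64 (f = Pow(Mul(2, 1, Add(3, 1)), 2) = Pow(Mul(2, 1, 4), 2) = Pow(8, 2) = 64)
Add(Function('N')(z), Mul(-1, f)) = Add(-8, Mul(-1, 64)) = Add(-8, -64) = -72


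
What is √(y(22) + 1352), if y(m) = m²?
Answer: 6*√51 ≈ 42.849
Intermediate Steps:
√(y(22) + 1352) = √(22² + 1352) = √(484 + 1352) = √1836 = 6*√51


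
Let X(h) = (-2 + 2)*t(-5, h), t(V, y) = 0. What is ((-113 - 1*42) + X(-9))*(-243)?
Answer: 37665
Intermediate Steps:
X(h) = 0 (X(h) = (-2 + 2)*0 = 0*0 = 0)
((-113 - 1*42) + X(-9))*(-243) = ((-113 - 1*42) + 0)*(-243) = ((-113 - 42) + 0)*(-243) = (-155 + 0)*(-243) = -155*(-243) = 37665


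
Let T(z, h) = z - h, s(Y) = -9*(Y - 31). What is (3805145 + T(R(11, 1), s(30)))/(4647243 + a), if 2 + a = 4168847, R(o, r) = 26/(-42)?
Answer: 79907843/185137848 ≈ 0.43161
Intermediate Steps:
s(Y) = 279 - 9*Y (s(Y) = -9*(-31 + Y) = 279 - 9*Y)
R(o, r) = -13/21 (R(o, r) = 26*(-1/42) = -13/21)
a = 4168845 (a = -2 + 4168847 = 4168845)
(3805145 + T(R(11, 1), s(30)))/(4647243 + a) = (3805145 + (-13/21 - (279 - 9*30)))/(4647243 + 4168845) = (3805145 + (-13/21 - (279 - 270)))/8816088 = (3805145 + (-13/21 - 1*9))*(1/8816088) = (3805145 + (-13/21 - 9))*(1/8816088) = (3805145 - 202/21)*(1/8816088) = (79907843/21)*(1/8816088) = 79907843/185137848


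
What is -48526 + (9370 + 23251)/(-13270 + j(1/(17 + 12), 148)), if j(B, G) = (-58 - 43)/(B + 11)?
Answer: -206213377774/4249329 ≈ -48528.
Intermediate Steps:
j(B, G) = -101/(11 + B)
-48526 + (9370 + 23251)/(-13270 + j(1/(17 + 12), 148)) = -48526 + (9370 + 23251)/(-13270 - 101/(11 + 1/(17 + 12))) = -48526 + 32621/(-13270 - 101/(11 + 1/29)) = -48526 + 32621/(-13270 - 101/320/29) = -48526 + 32621/(-13270 - 101*29/320) = -48526 + 32621/(-13270 - 2929/320) = -48526 + 32621/(-4249329/320) = -48526 + 32621*(-320/4249329) = -48526 - 10438720/4249329 = -206213377774/4249329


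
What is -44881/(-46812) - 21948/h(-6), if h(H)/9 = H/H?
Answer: -114113983/46812 ≈ -2437.7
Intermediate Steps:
h(H) = 9 (h(H) = 9*(H/H) = 9*1 = 9)
-44881/(-46812) - 21948/h(-6) = -44881/(-46812) - 21948/9 = -44881*(-1/46812) - 21948*⅑ = 44881/46812 - 7316/3 = -114113983/46812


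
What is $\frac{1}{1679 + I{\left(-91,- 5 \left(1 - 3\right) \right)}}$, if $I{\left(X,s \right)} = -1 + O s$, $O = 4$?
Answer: $\frac{1}{1718} \approx 0.00058207$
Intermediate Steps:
$I{\left(X,s \right)} = -1 + 4 s$
$\frac{1}{1679 + I{\left(-91,- 5 \left(1 - 3\right) \right)}} = \frac{1}{1679 - \left(1 - 4 \left(- 5 \left(1 - 3\right)\right)\right)} = \frac{1}{1679 - \left(1 - 4 \left(\left(-5\right) \left(-2\right)\right)\right)} = \frac{1}{1679 + \left(-1 + 4 \cdot 10\right)} = \frac{1}{1679 + \left(-1 + 40\right)} = \frac{1}{1679 + 39} = \frac{1}{1718}$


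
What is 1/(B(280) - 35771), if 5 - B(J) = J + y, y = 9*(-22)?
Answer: -1/35848 ≈ -2.7896e-5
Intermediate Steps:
y = -198
B(J) = 203 - J (B(J) = 5 - (J - 198) = 5 - (-198 + J) = 5 + (198 - J) = 203 - J)
1/(B(280) - 35771) = 1/((203 - 1*280) - 35771) = 1/((203 - 280) - 35771) = 1/(-77 - 35771) = 1/(-35848) = -1/35848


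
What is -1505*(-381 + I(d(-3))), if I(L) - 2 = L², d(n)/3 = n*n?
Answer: -526750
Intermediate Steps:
d(n) = 3*n² (d(n) = 3*(n*n) = 3*n²)
I(L) = 2 + L²
-1505*(-381 + I(d(-3))) = -1505*(-381 + (2 + (3*(-3)²)²)) = -1505*(-381 + (2 + (3*9)²)) = -1505*(-381 + (2 + 27²)) = -1505*(-381 + (2 + 729)) = -1505*(-381 + 731) = -1505*350 = -526750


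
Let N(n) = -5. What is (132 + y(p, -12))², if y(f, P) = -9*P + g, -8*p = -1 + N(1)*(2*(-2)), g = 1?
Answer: 58081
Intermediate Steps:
p = -19/8 (p = -(-1 - 10*(-2))/8 = -(-1 - 5*(-4))/8 = -(-1 + 20)/8 = -⅛*19 = -19/8 ≈ -2.3750)
y(f, P) = 1 - 9*P (y(f, P) = -9*P + 1 = 1 - 9*P)
(132 + y(p, -12))² = (132 + (1 - 9*(-12)))² = (132 + (1 + 108))² = (132 + 109)² = 241² = 58081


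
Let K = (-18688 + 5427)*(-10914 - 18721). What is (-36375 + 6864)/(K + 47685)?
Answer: -29511/393037420 ≈ -7.5084e-5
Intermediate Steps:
K = 392989735 (K = -13261*(-29635) = 392989735)
(-36375 + 6864)/(K + 47685) = (-36375 + 6864)/(392989735 + 47685) = -29511/393037420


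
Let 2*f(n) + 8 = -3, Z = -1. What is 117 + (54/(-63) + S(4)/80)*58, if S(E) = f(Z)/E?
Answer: 148487/2240 ≈ 66.289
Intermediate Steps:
f(n) = -11/2 (f(n) = -4 + (½)*(-3) = -4 - 3/2 = -11/2)
S(E) = -11/(2*E)
117 + (54/(-63) + S(4)/80)*58 = 117 + (54/(-63) - 11/2/4/80)*58 = 117 + (54*(-1/63) - 11/2*¼*(1/80))*58 = 117 + (-6/7 - 11/8*1/80)*58 = 117 + (-6/7 - 11/640)*58 = 117 - 3917/4480*58 = 117 - 113593/2240 = 148487/2240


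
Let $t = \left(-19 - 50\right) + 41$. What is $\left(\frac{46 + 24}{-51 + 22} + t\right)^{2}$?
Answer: $\frac{777924}{841} \approx 925.0$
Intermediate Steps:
$t = -28$ ($t = -69 + 41 = -28$)
$\left(\frac{46 + 24}{-51 + 22} + t\right)^{2} = \left(\frac{46 + 24}{-51 + 22} - 28\right)^{2} = \left(\frac{70}{-29} - 28\right)^{2} = \left(70 \left(- \frac{1}{29}\right) - 28\right)^{2} = \left(- \frac{70}{29} - 28\right)^{2} = \left(- \frac{882}{29}\right)^{2} = \frac{777924}{841}$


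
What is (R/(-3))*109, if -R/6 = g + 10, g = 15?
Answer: 5450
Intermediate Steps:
R = -150 (R = -6*(15 + 10) = -6*25 = -150)
(R/(-3))*109 = -150/(-3)*109 = -150*(-1/3)*109 = 50*109 = 5450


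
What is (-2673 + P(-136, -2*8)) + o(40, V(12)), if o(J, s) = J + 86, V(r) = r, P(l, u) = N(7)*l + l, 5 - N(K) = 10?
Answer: -2003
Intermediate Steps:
N(K) = -5 (N(K) = 5 - 1*10 = 5 - 10 = -5)
P(l, u) = -4*l (P(l, u) = -5*l + l = -4*l)
o(J, s) = 86 + J
(-2673 + P(-136, -2*8)) + o(40, V(12)) = (-2673 - 4*(-136)) + (86 + 40) = (-2673 + 544) + 126 = -2129 + 126 = -2003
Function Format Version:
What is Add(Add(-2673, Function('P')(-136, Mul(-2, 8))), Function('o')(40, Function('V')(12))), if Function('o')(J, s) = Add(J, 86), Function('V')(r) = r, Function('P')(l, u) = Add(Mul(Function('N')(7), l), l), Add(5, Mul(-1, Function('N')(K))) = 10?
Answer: -2003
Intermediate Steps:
Function('N')(K) = -5 (Function('N')(K) = Add(5, Mul(-1, 10)) = Add(5, -10) = -5)
Function('P')(l, u) = Mul(-4, l) (Function('P')(l, u) = Add(Mul(-5, l), l) = Mul(-4, l))
Function('o')(J, s) = Add(86, J)
Add(Add(-2673, Function('P')(-136, Mul(-2, 8))), Function('o')(40, Function('V')(12))) = Add(Add(-2673, Mul(-4, -136)), Add(86, 40)) = Add(Add(-2673, 544), 126) = Add(-2129, 126) = -2003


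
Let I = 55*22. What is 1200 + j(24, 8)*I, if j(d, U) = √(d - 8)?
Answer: 6040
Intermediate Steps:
I = 1210
j(d, U) = √(-8 + d)
1200 + j(24, 8)*I = 1200 + √(-8 + 24)*1210 = 1200 + √16*1210 = 1200 + 4*1210 = 1200 + 4840 = 6040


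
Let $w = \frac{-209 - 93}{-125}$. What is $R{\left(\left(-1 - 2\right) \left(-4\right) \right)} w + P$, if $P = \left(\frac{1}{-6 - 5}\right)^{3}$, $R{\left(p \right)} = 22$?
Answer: $\frac{8843039}{166375} \approx 53.151$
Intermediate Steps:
$w = \frac{302}{125}$ ($w = \left(-302\right) \left(- \frac{1}{125}\right) = \frac{302}{125} \approx 2.416$)
$P = - \frac{1}{1331}$ ($P = \left(\frac{1}{-11}\right)^{3} = \left(- \frac{1}{11}\right)^{3} = - \frac{1}{1331} \approx -0.00075131$)
$R{\left(\left(-1 - 2\right) \left(-4\right) \right)} w + P = 22 \cdot \frac{302}{125} - \frac{1}{1331} = \frac{6644}{125} - \frac{1}{1331} = \frac{8843039}{166375}$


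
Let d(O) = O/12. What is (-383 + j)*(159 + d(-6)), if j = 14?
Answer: -116973/2 ≈ -58487.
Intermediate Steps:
d(O) = O/12 (d(O) = O*(1/12) = O/12)
(-383 + j)*(159 + d(-6)) = (-383 + 14)*(159 + (1/12)*(-6)) = -369*(159 - ½) = -369*317/2 = -116973/2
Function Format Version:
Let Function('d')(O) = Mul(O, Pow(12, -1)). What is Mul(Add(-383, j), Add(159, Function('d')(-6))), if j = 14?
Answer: Rational(-116973, 2) ≈ -58487.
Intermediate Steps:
Function('d')(O) = Mul(Rational(1, 12), O) (Function('d')(O) = Mul(O, Rational(1, 12)) = Mul(Rational(1, 12), O))
Mul(Add(-383, j), Add(159, Function('d')(-6))) = Mul(Add(-383, 14), Add(159, Mul(Rational(1, 12), -6))) = Mul(-369, Add(159, Rational(-1, 2))) = Mul(-369, Rational(317, 2)) = Rational(-116973, 2)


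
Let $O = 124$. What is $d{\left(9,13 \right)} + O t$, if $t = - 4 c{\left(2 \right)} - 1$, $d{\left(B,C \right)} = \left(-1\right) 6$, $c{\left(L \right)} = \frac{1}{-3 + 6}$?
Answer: $- \frac{886}{3} \approx -295.33$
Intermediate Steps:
$c{\left(L \right)} = \frac{1}{3}$
$d{\left(B,C \right)} = -6$
$t = - \frac{7}{3}$ ($t = \left(-4\right) \frac{1}{3} - 1 = - \frac{4}{3} - 1 = - \frac{7}{3} \approx -2.3333$)
$d{\left(9,13 \right)} + O t = -6 + 124 \left(- \frac{7}{3}\right) = -6 - \frac{868}{3} = - \frac{886}{3}$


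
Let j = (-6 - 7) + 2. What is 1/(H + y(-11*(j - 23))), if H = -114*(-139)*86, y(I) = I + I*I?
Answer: 1/1503006 ≈ 6.6533e-7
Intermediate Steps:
j = -11 (j = -13 + 2 = -11)
y(I) = I + I²
H = 1362756 (H = 15846*86 = 1362756)
1/(H + y(-11*(j - 23))) = 1/(1362756 + (-11*(-11 - 23))*(1 - 11*(-11 - 23))) = 1/(1362756 + (-11*(-34))*(1 - 11*(-34))) = 1/(1362756 + 374*(1 + 374)) = 1/(1362756 + 374*375) = 1/(1362756 + 140250) = 1/1503006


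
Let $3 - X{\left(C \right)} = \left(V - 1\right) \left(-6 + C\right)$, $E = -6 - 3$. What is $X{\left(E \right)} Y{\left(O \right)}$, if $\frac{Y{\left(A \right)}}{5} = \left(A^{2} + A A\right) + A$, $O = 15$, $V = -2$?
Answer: $-97650$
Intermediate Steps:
$E = -9$
$Y{\left(A \right)} = 5 A + 10 A^{2}$ ($Y{\left(A \right)} = 5 \left(\left(A^{2} + A A\right) + A\right) = 5 \left(\left(A^{2} + A^{2}\right) + A\right) = 5 \left(2 A^{2} + A\right) = 5 \left(A + 2 A^{2}\right) = 5 A + 10 A^{2}$)
$X{\left(C \right)} = -15 + 3 C$ ($X{\left(C \right)} = 3 - \left(-2 - 1\right) \left(-6 + C\right) = 3 - - 3 \left(-6 + C\right) = 3 - \left(18 - 3 C\right) = 3 + \left(-18 + 3 C\right) = -15 + 3 C$)
$X{\left(E \right)} Y{\left(O \right)} = \left(-15 + 3 \left(-9\right)\right) 5 \cdot 15 \left(1 + 2 \cdot 15\right) = \left(-15 - 27\right) 5 \cdot 15 \left(1 + 30\right) = - 42 \cdot 5 \cdot 15 \cdot 31 = \left(-42\right) 2325 = -97650$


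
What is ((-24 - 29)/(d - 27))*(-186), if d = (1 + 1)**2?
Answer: -9858/23 ≈ -428.61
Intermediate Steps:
d = 4 (d = 2**2 = 4)
((-24 - 29)/(d - 27))*(-186) = ((-24 - 29)/(4 - 27))*(-186) = -53/(-23)*(-186) = -53*(-1/23)*(-186) = (53/23)*(-186) = -9858/23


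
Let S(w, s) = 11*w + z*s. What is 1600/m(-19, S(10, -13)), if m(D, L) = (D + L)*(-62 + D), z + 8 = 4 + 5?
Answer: -800/3159 ≈ -0.25324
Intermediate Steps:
z = 1 (z = -8 + (4 + 5) = -8 + 9 = 1)
S(w, s) = s + 11*w (S(w, s) = 11*w + 1*s = 11*w + s = s + 11*w)
m(D, L) = (-62 + D)*(D + L)
1600/m(-19, S(10, -13)) = 1600/((-19)**2 - 62*(-19) - 62*(-13 + 11*10) - 19*(-13 + 11*10)) = 1600/(361 + 1178 - 62*(-13 + 110) - 19*(-13 + 110)) = 1600/(361 + 1178 - 62*97 - 19*97) = 1600/(361 + 1178 - 6014 - 1843) = 1600/(-6318) = 1600*(-1/6318) = -800/3159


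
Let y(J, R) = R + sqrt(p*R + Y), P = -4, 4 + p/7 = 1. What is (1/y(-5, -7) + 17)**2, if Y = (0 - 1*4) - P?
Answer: 14281/49 + 239*sqrt(3)/98 ≈ 295.67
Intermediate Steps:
p = -21 (p = -28 + 7*1 = -28 + 7 = -21)
Y = 0 (Y = (0 - 1*4) - 1*(-4) = (0 - 4) + 4 = -4 + 4 = 0)
y(J, R) = R + sqrt(21)*sqrt(-R) (y(J, R) = R + sqrt(-21*R + 0) = R + sqrt(-21*R) = R + sqrt(21)*sqrt(-R))
(1/y(-5, -7) + 17)**2 = (1/(-7 + sqrt(21)*sqrt(-1*(-7))) + 17)**2 = (1/(-7 + sqrt(21)*sqrt(7)) + 17)**2 = (1/(-7 + 7*sqrt(3)) + 17)**2 = (17 + 1/(-7 + 7*sqrt(3)))**2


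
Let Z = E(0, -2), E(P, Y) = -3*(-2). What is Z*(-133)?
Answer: -798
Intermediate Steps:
E(P, Y) = 6
Z = 6
Z*(-133) = 6*(-133) = -798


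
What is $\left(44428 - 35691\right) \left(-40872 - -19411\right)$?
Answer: $-187504757$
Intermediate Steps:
$\left(44428 - 35691\right) \left(-40872 - -19411\right) = 8737 \left(-40872 + \left(-1794 + 21205\right)\right) = 8737 \left(-40872 + 19411\right) = 8737 \left(-21461\right) = -187504757$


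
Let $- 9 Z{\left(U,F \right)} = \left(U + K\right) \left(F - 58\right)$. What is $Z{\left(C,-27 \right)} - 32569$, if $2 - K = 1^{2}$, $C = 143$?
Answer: $-31209$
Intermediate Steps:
$K = 1$ ($K = 2 - 1^{2} = 2 - 1 = 1$)
$Z{\left(U,F \right)} = - \frac{\left(1 + U\right) \left(-58 + F\right)}{9}$ ($Z{\left(U,F \right)} = - \frac{\left(U + 1\right) \left(F - 58\right)}{9} = - \frac{\left(1 + U\right) \left(-58 + F\right)}{9}$)
$Z{\left(C,-27 \right)} - 32569 = \left(\frac{58}{9} - -3 + \frac{58}{9} \cdot 143 - \left(-3\right) 143\right) - 32569 = \left(\frac{58}{9} + 3 + \frac{8294}{9} + 429\right) - 32569 = 1360 - 32569 = -31209$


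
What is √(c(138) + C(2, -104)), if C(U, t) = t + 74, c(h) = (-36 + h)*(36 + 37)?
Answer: 6*√206 ≈ 86.116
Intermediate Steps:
c(h) = -2628 + 73*h (c(h) = (-36 + h)*73 = -2628 + 73*h)
C(U, t) = 74 + t
√(c(138) + C(2, -104)) = √((-2628 + 73*138) + (74 - 104)) = √((-2628 + 10074) - 30) = √(7446 - 30) = √7416 = 6*√206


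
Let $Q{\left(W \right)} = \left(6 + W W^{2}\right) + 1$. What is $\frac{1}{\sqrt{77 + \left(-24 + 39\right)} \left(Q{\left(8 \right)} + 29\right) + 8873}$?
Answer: $\frac{8873}{51102161} - \frac{1096 \sqrt{23}}{51102161} \approx 7.0775 \cdot 10^{-5}$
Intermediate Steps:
$Q{\left(W \right)} = 7 + W^{3}$ ($Q{\left(W \right)} = \left(6 + W^{3}\right) + 1 = 7 + W^{3}$)
$\frac{1}{\sqrt{77 + \left(-24 + 39\right)} \left(Q{\left(8 \right)} + 29\right) + 8873} = \frac{1}{\sqrt{77 + \left(-24 + 39\right)} \left(\left(7 + 8^{3}\right) + 29\right) + 8873} = \frac{1}{\sqrt{77 + 15} \left(\left(7 + 512\right) + 29\right) + 8873} = \frac{1}{\sqrt{92} \left(519 + 29\right) + 8873} = \frac{1}{2 \sqrt{23} \cdot 548 + 8873} = \frac{1}{1096 \sqrt{23} + 8873} = \frac{1}{8873 + 1096 \sqrt{23}}$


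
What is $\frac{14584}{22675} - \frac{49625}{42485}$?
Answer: $- \frac{101129127}{192669475} \approx -0.52488$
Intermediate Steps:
$\frac{14584}{22675} - \frac{49625}{42485} = 14584 \cdot \frac{1}{22675} - \frac{9925}{8497} = \frac{14584}{22675} - \frac{9925}{8497} = - \frac{101129127}{192669475}$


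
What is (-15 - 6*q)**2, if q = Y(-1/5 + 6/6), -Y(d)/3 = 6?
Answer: 8649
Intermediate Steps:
Y(d) = -18 (Y(d) = -3*6 = -18)
q = -18
(-15 - 6*q)**2 = (-15 - 6*(-18))**2 = (-15 + 108)**2 = 93**2 = 8649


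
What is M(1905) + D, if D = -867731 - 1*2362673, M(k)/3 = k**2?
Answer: 7656671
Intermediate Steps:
M(k) = 3*k**2
D = -3230404 (D = -867731 - 2362673 = -3230404)
M(1905) + D = 3*1905**2 - 3230404 = 3*3629025 - 3230404 = 10887075 - 3230404 = 7656671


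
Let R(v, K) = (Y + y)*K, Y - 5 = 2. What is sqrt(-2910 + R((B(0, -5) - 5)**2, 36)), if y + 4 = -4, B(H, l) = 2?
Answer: I*sqrt(2946) ≈ 54.277*I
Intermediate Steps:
Y = 7 (Y = 5 + 2 = 7)
y = -8 (y = -4 - 4 = -8)
R(v, K) = -K (R(v, K) = (7 - 8)*K = -K)
sqrt(-2910 + R((B(0, -5) - 5)**2, 36)) = sqrt(-2910 - 1*36) = sqrt(-2910 - 36) = sqrt(-2946) = I*sqrt(2946)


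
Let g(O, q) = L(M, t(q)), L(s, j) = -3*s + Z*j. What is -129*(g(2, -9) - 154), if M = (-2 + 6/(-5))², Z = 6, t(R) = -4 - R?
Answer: 498972/25 ≈ 19959.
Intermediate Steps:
M = 256/25 (M = (-2 + 6*(-⅕))² = (-2 - 6/5)² = (-16/5)² = 256/25 ≈ 10.240)
L(s, j) = -3*s + 6*j
g(O, q) = -1368/25 - 6*q (g(O, q) = -3*256/25 + 6*(-4 - q) = -768/25 + (-24 - 6*q) = -1368/25 - 6*q)
-129*(g(2, -9) - 154) = -129*((-1368/25 - 6*(-9)) - 154) = -129*((-1368/25 + 54) - 154) = -129*(-18/25 - 154) = -129*(-3868/25) = 498972/25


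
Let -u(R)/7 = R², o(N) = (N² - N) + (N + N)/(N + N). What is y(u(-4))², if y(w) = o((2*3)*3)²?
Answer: 8882874001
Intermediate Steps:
o(N) = 1 + N² - N (o(N) = (N² - N) + (2*N)/((2*N)) = (N² - N) + (2*N)*(1/(2*N)) = (N² - N) + 1 = 1 + N² - N)
u(R) = -7*R²
y(w) = 94249 (y(w) = (1 + ((2*3)*3)² - 2*3*3)² = (1 + (6*3)² - 6*3)² = (1 + 18² - 1*18)² = (1 + 324 - 18)² = 307² = 94249)
y(u(-4))² = 94249² = 8882874001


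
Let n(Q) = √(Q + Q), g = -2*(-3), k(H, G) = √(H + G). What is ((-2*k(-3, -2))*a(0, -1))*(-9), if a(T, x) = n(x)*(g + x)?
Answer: -90*√10 ≈ -284.60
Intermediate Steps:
k(H, G) = √(G + H)
g = 6
n(Q) = √2*√Q (n(Q) = √(2*Q) = √2*√Q)
a(T, x) = √2*√x*(6 + x) (a(T, x) = (√2*√x)*(6 + x) = √2*√x*(6 + x))
((-2*k(-3, -2))*a(0, -1))*(-9) = ((-2*√(-2 - 3))*(√2*√(-1)*(6 - 1)))*(-9) = ((-2*I*√5)*(√2*I*5))*(-9) = ((-2*I*√5)*(5*I*√2))*(-9) = (10*√10)*(-9) = -90*√10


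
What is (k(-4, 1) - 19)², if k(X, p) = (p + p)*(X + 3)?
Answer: 441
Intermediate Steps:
k(X, p) = 2*p*(3 + X) (k(X, p) = (2*p)*(3 + X) = 2*p*(3 + X))
(k(-4, 1) - 19)² = (2*1*(3 - 4) - 19)² = (2*1*(-1) - 19)² = (-2 - 19)² = (-21)² = 441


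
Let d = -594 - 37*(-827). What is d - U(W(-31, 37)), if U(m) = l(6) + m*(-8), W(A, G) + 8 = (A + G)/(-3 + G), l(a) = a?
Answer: 508919/17 ≈ 29936.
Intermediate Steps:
d = 30005 (d = -594 + 30599 = 30005)
W(A, G) = -8 + (A + G)/(-3 + G)
U(m) = 6 - 8*m (U(m) = 6 + m*(-8) = 6 - 8*m)
d - U(W(-31, 37)) = 30005 - (6 - 8*(24 - 31 - 7*37)/(-3 + 37)) = 30005 - (6 - 8*(24 - 31 - 259)/34) = 30005 - (6 - 4*(-266)/17) = 30005 - (6 - 8*(-133/17)) = 30005 - (6 + 1064/17) = 30005 - 1*1166/17 = 30005 - 1166/17 = 508919/17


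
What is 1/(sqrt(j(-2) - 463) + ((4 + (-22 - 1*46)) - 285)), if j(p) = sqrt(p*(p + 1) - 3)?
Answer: -42670136/14948485697 - 122264*sqrt(-463 + I)/14948485697 - 349*I/14948485697 - I*sqrt(-463 + I)/14948485697 ≈ -0.0028547 - 0.00017602*I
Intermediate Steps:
j(p) = sqrt(-3 + p*(1 + p)) (j(p) = sqrt(p*(1 + p) - 3) = sqrt(-3 + p*(1 + p)))
1/(sqrt(j(-2) - 463) + ((4 + (-22 - 1*46)) - 285)) = 1/(sqrt(sqrt(-3 - 2 + (-2)**2) - 463) + ((4 + (-22 - 1*46)) - 285)) = 1/(sqrt(sqrt(-3 - 2 + 4) - 463) + ((4 + (-22 - 46)) - 285)) = 1/(sqrt(sqrt(-1) - 463) + ((4 - 68) - 285)) = 1/(sqrt(I - 463) + (-64 - 285)) = 1/(sqrt(-463 + I) - 349) = 1/(-349 + sqrt(-463 + I))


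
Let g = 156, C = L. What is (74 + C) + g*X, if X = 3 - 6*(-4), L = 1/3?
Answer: 12859/3 ≈ 4286.3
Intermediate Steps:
L = ⅓ ≈ 0.33333
C = ⅓ ≈ 0.33333
X = 27 (X = 3 + 24 = 27)
(74 + C) + g*X = (74 + ⅓) + 156*27 = 223/3 + 4212 = 12859/3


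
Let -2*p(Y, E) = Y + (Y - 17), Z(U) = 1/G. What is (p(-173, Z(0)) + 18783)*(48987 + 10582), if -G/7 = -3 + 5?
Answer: 2259392601/2 ≈ 1.1297e+9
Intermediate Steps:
G = -14 (G = -7*(-3 + 5) = -7*2 = -14)
Z(U) = -1/14 (Z(U) = 1/(-14) = -1/14)
p(Y, E) = 17/2 - Y (p(Y, E) = -(Y + (Y - 17))/2 = -(Y + (-17 + Y))/2 = -(-17 + 2*Y)/2 = 17/2 - Y)
(p(-173, Z(0)) + 18783)*(48987 + 10582) = ((17/2 - 1*(-173)) + 18783)*(48987 + 10582) = ((17/2 + 173) + 18783)*59569 = (363/2 + 18783)*59569 = (37929/2)*59569 = 2259392601/2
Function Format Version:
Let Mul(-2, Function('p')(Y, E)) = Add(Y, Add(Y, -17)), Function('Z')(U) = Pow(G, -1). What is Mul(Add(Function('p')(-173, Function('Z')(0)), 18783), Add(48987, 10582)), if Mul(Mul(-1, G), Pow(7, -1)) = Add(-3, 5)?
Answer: Rational(2259392601, 2) ≈ 1.1297e+9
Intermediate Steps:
G = -14 (G = Mul(-7, Add(-3, 5)) = Mul(-7, 2) = -14)
Function('Z')(U) = Rational(-1, 14) (Function('Z')(U) = Pow(-14, -1) = Rational(-1, 14))
Function('p')(Y, E) = Add(Rational(17, 2), Mul(-1, Y)) (Function('p')(Y, E) = Mul(Rational(-1, 2), Add(Y, Add(Y, -17))) = Mul(Rational(-1, 2), Add(Y, Add(-17, Y))) = Mul(Rational(-1, 2), Add(-17, Mul(2, Y))) = Add(Rational(17, 2), Mul(-1, Y)))
Mul(Add(Function('p')(-173, Function('Z')(0)), 18783), Add(48987, 10582)) = Mul(Add(Add(Rational(17, 2), Mul(-1, -173)), 18783), Add(48987, 10582)) = Mul(Add(Add(Rational(17, 2), 173), 18783), 59569) = Mul(Add(Rational(363, 2), 18783), 59569) = Mul(Rational(37929, 2), 59569) = Rational(2259392601, 2)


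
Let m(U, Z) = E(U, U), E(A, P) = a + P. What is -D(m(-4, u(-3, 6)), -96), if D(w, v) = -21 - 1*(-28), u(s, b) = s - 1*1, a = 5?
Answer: -7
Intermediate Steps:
u(s, b) = -1 + s (u(s, b) = s - 1 = -1 + s)
E(A, P) = 5 + P
m(U, Z) = 5 + U
D(w, v) = 7 (D(w, v) = -21 + 28 = 7)
-D(m(-4, u(-3, 6)), -96) = -1*7 = -7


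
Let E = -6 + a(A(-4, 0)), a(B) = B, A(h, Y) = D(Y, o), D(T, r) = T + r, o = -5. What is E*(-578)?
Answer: 6358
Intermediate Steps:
A(h, Y) = -5 + Y (A(h, Y) = Y - 5 = -5 + Y)
E = -11 (E = -6 + (-5 + 0) = -6 - 5 = -11)
E*(-578) = -11*(-578) = 6358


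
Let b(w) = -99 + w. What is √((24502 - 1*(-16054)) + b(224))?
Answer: √40681 ≈ 201.70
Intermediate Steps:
√((24502 - 1*(-16054)) + b(224)) = √((24502 - 1*(-16054)) + (-99 + 224)) = √((24502 + 16054) + 125) = √(40556 + 125) = √40681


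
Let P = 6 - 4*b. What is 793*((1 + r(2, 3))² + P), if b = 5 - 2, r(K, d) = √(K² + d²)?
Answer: 6344 + 1586*√13 ≈ 12062.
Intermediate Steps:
b = 3
P = -6 (P = 6 - 4*3 = 6 - 12 = -6)
793*((1 + r(2, 3))² + P) = 793*((1 + √(2² + 3²))² - 6) = 793*((1 + √(4 + 9))² - 6) = 793*((1 + √13)² - 6) = 793*(-6 + (1 + √13)²) = -4758 + 793*(1 + √13)²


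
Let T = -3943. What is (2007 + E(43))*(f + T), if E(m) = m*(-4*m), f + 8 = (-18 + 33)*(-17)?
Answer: 22666134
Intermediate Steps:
f = -263 (f = -8 + (-18 + 33)*(-17) = -8 + 15*(-17) = -8 - 255 = -263)
E(m) = -4*m²
(2007 + E(43))*(f + T) = (2007 - 4*43²)*(-263 - 3943) = (2007 - 4*1849)*(-4206) = (2007 - 7396)*(-4206) = -5389*(-4206) = 22666134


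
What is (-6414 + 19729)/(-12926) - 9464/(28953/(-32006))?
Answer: 3914961728789/374246478 ≈ 10461.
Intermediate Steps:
(-6414 + 19729)/(-12926) - 9464/(28953/(-32006)) = 13315*(-1/12926) - 9464/(28953*(-1/32006)) = -13315/12926 - 9464/(-28953/32006) = -13315/12926 - 9464*(-32006/28953) = -13315/12926 + 302904784/28953 = 3914961728789/374246478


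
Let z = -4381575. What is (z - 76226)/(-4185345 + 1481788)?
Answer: 4457801/2703557 ≈ 1.6489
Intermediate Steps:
(z - 76226)/(-4185345 + 1481788) = (-4381575 - 76226)/(-4185345 + 1481788) = -4457801/(-2703557) = -4457801*(-1/2703557) = 4457801/2703557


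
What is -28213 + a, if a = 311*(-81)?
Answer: -53404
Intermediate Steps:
a = -25191
-28213 + a = -28213 - 25191 = -53404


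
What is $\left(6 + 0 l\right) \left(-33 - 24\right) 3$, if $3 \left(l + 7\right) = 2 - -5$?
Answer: $-1026$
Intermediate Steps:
$l = - \frac{14}{3}$ ($l = -7 + \frac{2 - -5}{3} = -7 + \frac{2 + 5}{3} = -7 + \frac{1}{3} \cdot 7 = -7 + \frac{7}{3} = - \frac{14}{3} \approx -4.6667$)
$\left(6 + 0 l\right) \left(-33 - 24\right) 3 = \left(6 + 0 \left(- \frac{14}{3}\right)\right) \left(-33 - 24\right) 3 = \left(6 + 0\right) \left(\left(-57\right) 3\right) = 6 \left(-171\right) = -1026$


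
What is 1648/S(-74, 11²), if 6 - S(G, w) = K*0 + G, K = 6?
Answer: 103/5 ≈ 20.600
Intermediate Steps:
S(G, w) = 6 - G (S(G, w) = 6 - (6*0 + G) = 6 - (0 + G) = 6 - G)
1648/S(-74, 11²) = 1648/(6 - 1*(-74)) = 1648/(6 + 74) = 1648/80 = 1648*(1/80) = 103/5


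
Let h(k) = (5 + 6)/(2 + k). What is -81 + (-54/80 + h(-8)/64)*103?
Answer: -294673/1920 ≈ -153.48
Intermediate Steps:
h(k) = 11/(2 + k)
-81 + (-54/80 + h(-8)/64)*103 = -81 + (-54/80 + (11/(2 - 8))/64)*103 = -81 + (-54*1/80 + (11/(-6))*(1/64))*103 = -81 + (-27/40 + (11*(-⅙))*(1/64))*103 = -81 + (-27/40 - 11/6*1/64)*103 = -81 + (-27/40 - 11/384)*103 = -81 - 1351/1920*103 = -81 - 139153/1920 = -294673/1920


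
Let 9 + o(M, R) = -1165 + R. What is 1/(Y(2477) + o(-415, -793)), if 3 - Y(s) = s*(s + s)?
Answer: -1/12273022 ≈ -8.1479e-8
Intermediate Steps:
Y(s) = 3 - 2*s² (Y(s) = 3 - s*(s + s) = 3 - s*2*s = 3 - 2*s²)
o(M, R) = -1174 + R (o(M, R) = -9 + (-1165 + R) = -1174 + R)
1/(Y(2477) + o(-415, -793)) = 1/((3 - 2*2477²) + (-1174 - 793)) = 1/((3 - 2*6135529) - 1967) = 1/((3 - 12271058) - 1967) = 1/(-12271055 - 1967) = 1/(-12273022) = -1/12273022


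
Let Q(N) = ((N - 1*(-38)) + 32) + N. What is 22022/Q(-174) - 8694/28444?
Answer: -157202675/1976858 ≈ -79.521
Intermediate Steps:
Q(N) = 70 + 2*N (Q(N) = ((N + 38) + 32) + N = ((38 + N) + 32) + N = (70 + N) + N = 70 + 2*N)
22022/Q(-174) - 8694/28444 = 22022/(70 + 2*(-174)) - 8694/28444 = 22022/(70 - 348) - 8694*1/28444 = 22022/(-278) - 4347/14222 = 22022*(-1/278) - 4347/14222 = -11011/139 - 4347/14222 = -157202675/1976858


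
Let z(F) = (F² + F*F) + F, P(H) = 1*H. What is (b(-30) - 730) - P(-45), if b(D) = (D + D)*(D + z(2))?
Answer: 515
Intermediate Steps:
P(H) = H
z(F) = F + 2*F² (z(F) = (F² + F²) + F = 2*F² + F = F + 2*F²)
b(D) = 2*D*(10 + D) (b(D) = (D + D)*(D + 2*(1 + 2*2)) = (2*D)*(D + 2*(1 + 4)) = (2*D)*(D + 2*5) = (2*D)*(D + 10) = (2*D)*(10 + D) = 2*D*(10 + D))
(b(-30) - 730) - P(-45) = (2*(-30)*(10 - 30) - 730) - 1*(-45) = (2*(-30)*(-20) - 730) + 45 = (1200 - 730) + 45 = 470 + 45 = 515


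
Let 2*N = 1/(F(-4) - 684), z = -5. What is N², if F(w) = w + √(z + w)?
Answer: 473335/896252250436 + 1032*I/224063062609 ≈ 5.2813e-7 + 4.6058e-9*I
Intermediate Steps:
F(w) = w + √(-5 + w)
N = (-688 - 3*I)/946706 (N = 1/(2*((-4 + √(-5 - 4)) - 684)) = 1/(2*((-4 + √(-9)) - 684)) = 1/(2*((-4 + 3*I) - 684)) = 1/(2*(-688 + 3*I)) = ((-688 - 3*I)/473353)/2 = (-688 - 3*I)/946706 ≈ -0.00072673 - 3.1689e-6*I)
N² = (-344/473353 - 3*I/946706)²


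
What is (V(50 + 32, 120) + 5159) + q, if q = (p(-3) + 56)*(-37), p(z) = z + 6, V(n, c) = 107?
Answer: 3083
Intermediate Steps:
p(z) = 6 + z
q = -2183 (q = ((6 - 3) + 56)*(-37) = (3 + 56)*(-37) = 59*(-37) = -2183)
(V(50 + 32, 120) + 5159) + q = (107 + 5159) - 2183 = 5266 - 2183 = 3083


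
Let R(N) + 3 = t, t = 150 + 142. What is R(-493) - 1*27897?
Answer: -27608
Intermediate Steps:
t = 292
R(N) = 289 (R(N) = -3 + 292 = 289)
R(-493) - 1*27897 = 289 - 1*27897 = 289 - 27897 = -27608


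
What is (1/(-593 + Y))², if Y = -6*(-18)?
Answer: 1/235225 ≈ 4.2512e-6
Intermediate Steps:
Y = 108
(1/(-593 + Y))² = (1/(-593 + 108))² = (1/(-485))² = (-1/485)² = 1/235225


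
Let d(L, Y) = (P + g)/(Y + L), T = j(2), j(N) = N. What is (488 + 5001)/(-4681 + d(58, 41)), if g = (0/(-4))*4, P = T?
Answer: -543411/463417 ≈ -1.1726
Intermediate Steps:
T = 2
P = 2
g = 0 (g = (0*(-¼))*4 = 0*4 = 0)
d(L, Y) = 2/(L + Y) (d(L, Y) = (2 + 0)/(Y + L) = 2/(L + Y))
(488 + 5001)/(-4681 + d(58, 41)) = (488 + 5001)/(-4681 + 2/(58 + 41)) = 5489/(-4681 + 2/99) = 5489/(-463417/99) = 5489*(-99/463417) = -543411/463417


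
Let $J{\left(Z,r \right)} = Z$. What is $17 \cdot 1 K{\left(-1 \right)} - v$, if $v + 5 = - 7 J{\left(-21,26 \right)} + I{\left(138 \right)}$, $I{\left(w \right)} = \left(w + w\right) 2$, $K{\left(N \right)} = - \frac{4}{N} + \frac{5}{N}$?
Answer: $-711$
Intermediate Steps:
$K{\left(N \right)} = \frac{1}{N}$
$I{\left(w \right)} = 4 w$ ($I{\left(w \right)} = 2 w 2 = 4 w$)
$v = 694$ ($v = -5 + \left(\left(-7\right) \left(-21\right) + 4 \cdot 138\right) = -5 + \left(147 + 552\right) = -5 + 699 = 694$)
$17 \cdot 1 K{\left(-1 \right)} - v = \frac{17 \cdot 1}{-1} - 694 = 17 \left(-1\right) - 694 = -17 - 694 = -711$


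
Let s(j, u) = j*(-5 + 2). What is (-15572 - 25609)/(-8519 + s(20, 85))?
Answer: 41181/8579 ≈ 4.8002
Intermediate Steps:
s(j, u) = -3*j (s(j, u) = j*(-3) = -3*j)
(-15572 - 25609)/(-8519 + s(20, 85)) = (-15572 - 25609)/(-8519 - 3*20) = -41181/(-8519 - 60) = -41181/(-8579) = -41181*(-1/8579) = 41181/8579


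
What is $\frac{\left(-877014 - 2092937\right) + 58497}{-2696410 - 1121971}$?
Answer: $\frac{415922}{545483} \approx 0.76248$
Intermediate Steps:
$\frac{\left(-877014 - 2092937\right) + 58497}{-2696410 - 1121971} = \frac{\left(-877014 - 2092937\right) + 58497}{-3818381} = \left(-2969951 + 58497\right) \left(- \frac{1}{3818381}\right) = \left(-2911454\right) \left(- \frac{1}{3818381}\right) = \frac{415922}{545483}$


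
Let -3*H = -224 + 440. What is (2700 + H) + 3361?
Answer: 5989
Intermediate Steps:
H = -72 (H = -(-224 + 440)/3 = -1/3*216 = -72)
(2700 + H) + 3361 = (2700 - 72) + 3361 = 2628 + 3361 = 5989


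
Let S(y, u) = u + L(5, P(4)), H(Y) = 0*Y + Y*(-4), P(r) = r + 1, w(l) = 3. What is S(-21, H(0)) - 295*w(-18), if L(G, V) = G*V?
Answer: -860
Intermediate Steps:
P(r) = 1 + r
H(Y) = -4*Y (H(Y) = 0 - 4*Y = -4*Y)
S(y, u) = 25 + u (S(y, u) = u + 5*(1 + 4) = u + 5*5 = u + 25 = 25 + u)
S(-21, H(0)) - 295*w(-18) = (25 - 4*0) - 295*3 = (25 + 0) - 885 = 25 - 885 = -860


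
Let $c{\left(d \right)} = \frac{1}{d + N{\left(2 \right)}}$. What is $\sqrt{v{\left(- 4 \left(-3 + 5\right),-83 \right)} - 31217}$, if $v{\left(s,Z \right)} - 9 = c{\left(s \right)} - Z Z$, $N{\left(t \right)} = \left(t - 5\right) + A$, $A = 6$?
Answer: $\frac{i \sqrt{952430}}{5} \approx 195.19 i$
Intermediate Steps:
$N{\left(t \right)} = 1 + t$ ($N{\left(t \right)} = \left(t - 5\right) + 6 = \left(-5 + t\right) + 6 = 1 + t$)
$c{\left(d \right)} = \frac{1}{3 + d}$ ($c{\left(d \right)} = \frac{1}{d + \left(1 + 2\right)} = \frac{1}{d + 3} = \frac{1}{3 + d}$)
$v{\left(s,Z \right)} = 9 + \frac{1}{3 + s} - Z^{2}$ ($v{\left(s,Z \right)} = 9 - \left(- \frac{1}{3 + s} + Z Z\right) = 9 - \left(Z^{2} - \frac{1}{3 + s}\right) = 9 + \frac{1}{3 + s} - Z^{2}$)
$\sqrt{v{\left(- 4 \left(-3 + 5\right),-83 \right)} - 31217} = \sqrt{\frac{1 + \left(3 - 4 \left(-3 + 5\right)\right) \left(9 - \left(-83\right)^{2}\right)}{3 - 4 \left(-3 + 5\right)} - 31217} = \sqrt{\frac{1 + \left(3 - 8\right) \left(9 - 6889\right)}{3 - 8} - 31217} = \sqrt{\frac{1 - -34400}{-5} - 31217} = \sqrt{- \frac{1 + 34400}{5} - 31217} = \sqrt{\left(- \frac{1}{5}\right) 34401 - 31217} = \sqrt{- \frac{34401}{5} - 31217} = \sqrt{- \frac{190486}{5}} = \frac{i \sqrt{952430}}{5}$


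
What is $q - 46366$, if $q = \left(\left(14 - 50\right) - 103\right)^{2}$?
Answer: $-27045$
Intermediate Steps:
$q = 19321$ ($q = \left(\left(14 - 50\right) - 103\right)^{2} = \left(-36 - 103\right)^{2} = \left(-139\right)^{2} = 19321$)
$q - 46366 = 19321 - 46366 = -27045$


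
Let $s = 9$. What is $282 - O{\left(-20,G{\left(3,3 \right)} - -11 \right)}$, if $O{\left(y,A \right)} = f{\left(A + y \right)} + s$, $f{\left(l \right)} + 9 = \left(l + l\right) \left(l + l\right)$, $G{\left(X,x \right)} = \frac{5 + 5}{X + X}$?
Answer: $\frac{602}{9} \approx 66.889$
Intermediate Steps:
$G{\left(X,x \right)} = \frac{5}{X}$ ($G{\left(X,x \right)} = \frac{10}{2 X} = 10 \frac{1}{2 X} = \frac{5}{X}$)
$f{\left(l \right)} = -9 + 4 l^{2}$ ($f{\left(l \right)} = -9 + \left(l + l\right) \left(l + l\right) = -9 + 2 l 2 l = -9 + 4 l^{2}$)
$O{\left(y,A \right)} = 4 \left(A + y\right)^{2}$ ($O{\left(y,A \right)} = \left(-9 + 4 \left(A + y\right)^{2}\right) + 9 = 4 \left(A + y\right)^{2}$)
$282 - O{\left(-20,G{\left(3,3 \right)} - -11 \right)} = 282 - 4 \left(\left(\frac{5}{3} - -11\right) - 20\right)^{2} = 282 - 4 \left(\left(5 \cdot \frac{1}{3} + 11\right) - 20\right)^{2} = 282 - 4 \left(\left(\frac{5}{3} + 11\right) - 20\right)^{2} = 282 - 4 \left(\frac{38}{3} - 20\right)^{2} = 282 - 4 \left(- \frac{22}{3}\right)^{2} = 282 - 4 \cdot \frac{484}{9} = 282 - \frac{1936}{9} = \frac{602}{9}$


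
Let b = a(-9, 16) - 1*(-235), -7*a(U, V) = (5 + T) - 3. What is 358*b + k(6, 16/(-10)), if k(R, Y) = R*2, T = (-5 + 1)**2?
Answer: 582550/7 ≈ 83221.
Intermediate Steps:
T = 16 (T = (-4)**2 = 16)
a(U, V) = -18/7 (a(U, V) = -((5 + 16) - 3)/7 = -(21 - 3)/7 = -1/7*18 = -18/7)
b = 1627/7 (b = -18/7 - 1*(-235) = -18/7 + 235 = 1627/7 ≈ 232.43)
k(R, Y) = 2*R
358*b + k(6, 16/(-10)) = 358*(1627/7) + 2*6 = 582466/7 + 12 = 582550/7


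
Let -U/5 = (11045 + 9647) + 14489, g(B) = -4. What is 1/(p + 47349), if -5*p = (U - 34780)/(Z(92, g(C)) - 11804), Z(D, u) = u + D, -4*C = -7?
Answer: 404/19127543 ≈ 2.1121e-5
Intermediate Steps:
C = 7/4 (C = -1/4*(-7) = 7/4 ≈ 1.7500)
Z(D, u) = D + u
U = -175905 (U = -5*((11045 + 9647) + 14489) = -5*(20692 + 14489) = -5*35181 = -175905)
p = -1453/404 (p = -(-175905 - 34780)/(5*((92 - 4) - 11804)) = -(-42137)/(88 - 11804) = -(-42137)/(-11716) = -(-42137)*(-1)/11716 = -1/5*7265/404 = -1453/404 ≈ -3.5965)
1/(p + 47349) = 1/(-1453/404 + 47349) = 1/(19127543/404) = 404/19127543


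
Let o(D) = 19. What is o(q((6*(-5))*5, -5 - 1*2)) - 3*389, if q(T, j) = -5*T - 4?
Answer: -1148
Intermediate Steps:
q(T, j) = -4 - 5*T
o(q((6*(-5))*5, -5 - 1*2)) - 3*389 = 19 - 3*389 = 19 - 1167 = -1148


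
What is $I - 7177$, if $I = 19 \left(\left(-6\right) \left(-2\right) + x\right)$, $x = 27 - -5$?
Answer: $-6341$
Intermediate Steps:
$x = 32$ ($x = 27 + 5 = 32$)
$I = 836$ ($I = 19 \left(\left(-6\right) \left(-2\right) + 32\right) = 19 \left(12 + 32\right) = 19 \cdot 44 = 836$)
$I - 7177 = 836 - 7177 = -6341$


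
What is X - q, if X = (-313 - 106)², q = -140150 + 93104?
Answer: 222607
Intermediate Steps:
q = -47046
X = 175561 (X = (-419)² = 175561)
X - q = 175561 - 1*(-47046) = 175561 + 47046 = 222607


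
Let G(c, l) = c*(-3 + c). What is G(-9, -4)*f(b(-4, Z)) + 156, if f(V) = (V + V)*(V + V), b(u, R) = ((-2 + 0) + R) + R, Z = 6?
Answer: 43356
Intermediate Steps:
b(u, R) = -2 + 2*R (b(u, R) = (-2 + R) + R = -2 + 2*R)
f(V) = 4*V² (f(V) = (2*V)*(2*V) = 4*V²)
G(-9, -4)*f(b(-4, Z)) + 156 = (-9*(-3 - 9))*(4*(-2 + 2*6)²) + 156 = (-9*(-12))*(4*(-2 + 12)²) + 156 = 108*(4*10²) + 156 = 108*(4*100) + 156 = 108*400 + 156 = 43200 + 156 = 43356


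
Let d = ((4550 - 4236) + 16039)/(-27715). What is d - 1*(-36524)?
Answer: 44010709/1205 ≈ 36523.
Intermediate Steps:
d = -711/1205 (d = (314 + 16039)*(-1/27715) = 16353*(-1/27715) = -711/1205 ≈ -0.59004)
d - 1*(-36524) = -711/1205 - 1*(-36524) = -711/1205 + 36524 = 44010709/1205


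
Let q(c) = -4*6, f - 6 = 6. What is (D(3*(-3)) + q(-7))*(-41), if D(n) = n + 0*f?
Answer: 1353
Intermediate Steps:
f = 12 (f = 6 + 6 = 12)
q(c) = -24
D(n) = n (D(n) = n + 0*12 = n + 0 = n)
(D(3*(-3)) + q(-7))*(-41) = (3*(-3) - 24)*(-41) = (-9 - 24)*(-41) = -33*(-41) = 1353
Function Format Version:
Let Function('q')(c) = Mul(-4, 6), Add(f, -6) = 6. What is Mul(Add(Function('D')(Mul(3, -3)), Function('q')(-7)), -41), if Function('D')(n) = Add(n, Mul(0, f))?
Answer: 1353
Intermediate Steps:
f = 12 (f = Add(6, 6) = 12)
Function('q')(c) = -24
Function('D')(n) = n (Function('D')(n) = Add(n, Mul(0, 12)) = Add(n, 0) = n)
Mul(Add(Function('D')(Mul(3, -3)), Function('q')(-7)), -41) = Mul(Add(Mul(3, -3), -24), -41) = Mul(Add(-9, -24), -41) = Mul(-33, -41) = 1353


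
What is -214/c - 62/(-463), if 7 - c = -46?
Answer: -95796/24539 ≈ -3.9038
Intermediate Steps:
c = 53 (c = 7 - 1*(-46) = 7 + 46 = 53)
-214/c - 62/(-463) = -214/53 - 62/(-463) = -214*1/53 - 62*(-1/463) = -214/53 + 62/463 = -95796/24539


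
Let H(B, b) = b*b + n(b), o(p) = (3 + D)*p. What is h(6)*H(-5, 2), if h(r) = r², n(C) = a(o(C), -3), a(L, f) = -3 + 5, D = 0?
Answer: 216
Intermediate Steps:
o(p) = 3*p (o(p) = (3 + 0)*p = 3*p)
a(L, f) = 2
n(C) = 2
H(B, b) = 2 + b² (H(B, b) = b*b + 2 = b² + 2 = 2 + b²)
h(6)*H(-5, 2) = 6²*(2 + 2²) = 36*(2 + 4) = 36*6 = 216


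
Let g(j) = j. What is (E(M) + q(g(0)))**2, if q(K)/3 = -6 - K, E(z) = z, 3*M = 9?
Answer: 225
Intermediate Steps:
M = 3 (M = (1/3)*9 = 3)
q(K) = -18 - 3*K (q(K) = 3*(-6 - K) = -18 - 3*K)
(E(M) + q(g(0)))**2 = (3 + (-18 - 3*0))**2 = (3 + (-18 + 0))**2 = (3 - 18)**2 = (-15)**2 = 225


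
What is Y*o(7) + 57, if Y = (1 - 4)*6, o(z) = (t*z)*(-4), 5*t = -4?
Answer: -1731/5 ≈ -346.20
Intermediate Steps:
t = -4/5 (t = (1/5)*(-4) = -4/5 ≈ -0.80000)
o(z) = 16*z/5 (o(z) = -4*z/5*(-4) = 16*z/5)
Y = -18 (Y = -3*6 = -18)
Y*o(7) + 57 = -288*7/5 + 57 = -18*112/5 + 57 = -2016/5 + 57 = -1731/5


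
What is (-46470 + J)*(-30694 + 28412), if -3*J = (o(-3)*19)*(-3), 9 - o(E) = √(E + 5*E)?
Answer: 105654318 + 130074*I*√2 ≈ 1.0565e+8 + 1.8395e+5*I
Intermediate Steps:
o(E) = 9 - √6*√E (o(E) = 9 - √(E + 5*E) = 9 - √(6*E) = 9 - √6*√E)
J = 171 - 57*I*√2 (J = -(9 - √6*√(-3))*19*(-3)/3 = -(9 - √6*I*√3)*19*(-3)/3 = -(9 - 3*I*√2)*19*(-3)/3 = -(171 - 57*I*√2)*(-3)/3 = -(-513 + 171*I*√2)/3 = 171 - 57*I*√2 ≈ 171.0 - 80.61*I)
(-46470 + J)*(-30694 + 28412) = (-46470 + (171 - 57*I*√2))*(-30694 + 28412) = (-46299 - 57*I*√2)*(-2282) = 105654318 + 130074*I*√2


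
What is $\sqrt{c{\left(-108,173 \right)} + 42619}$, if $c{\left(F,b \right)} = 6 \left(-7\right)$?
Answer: $\sqrt{42577} \approx 206.34$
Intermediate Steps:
$c{\left(F,b \right)} = -42$
$\sqrt{c{\left(-108,173 \right)} + 42619} = \sqrt{-42 + 42619} = \sqrt{42577}$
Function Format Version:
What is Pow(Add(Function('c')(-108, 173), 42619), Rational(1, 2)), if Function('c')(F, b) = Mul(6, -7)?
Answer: Pow(42577, Rational(1, 2)) ≈ 206.34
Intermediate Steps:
Function('c')(F, b) = -42
Pow(Add(Function('c')(-108, 173), 42619), Rational(1, 2)) = Pow(Add(-42, 42619), Rational(1, 2)) = Pow(42577, Rational(1, 2))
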